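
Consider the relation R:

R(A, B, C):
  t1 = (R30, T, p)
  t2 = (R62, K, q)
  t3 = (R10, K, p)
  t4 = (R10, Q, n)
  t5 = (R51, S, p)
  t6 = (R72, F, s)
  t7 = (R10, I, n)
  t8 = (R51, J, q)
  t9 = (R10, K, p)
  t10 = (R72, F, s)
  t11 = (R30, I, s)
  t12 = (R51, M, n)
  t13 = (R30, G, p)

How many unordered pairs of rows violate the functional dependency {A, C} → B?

2

(A=R30, C=p): violating pairs (1,13) — 1 pair.
(A=R10, C=p): all 2 rows agree on B — 0 pairs.
(A=R10, C=n): violating pairs (4,7) — 1 pair.
(A=R72, C=s): all 2 rows agree on B — 0 pairs.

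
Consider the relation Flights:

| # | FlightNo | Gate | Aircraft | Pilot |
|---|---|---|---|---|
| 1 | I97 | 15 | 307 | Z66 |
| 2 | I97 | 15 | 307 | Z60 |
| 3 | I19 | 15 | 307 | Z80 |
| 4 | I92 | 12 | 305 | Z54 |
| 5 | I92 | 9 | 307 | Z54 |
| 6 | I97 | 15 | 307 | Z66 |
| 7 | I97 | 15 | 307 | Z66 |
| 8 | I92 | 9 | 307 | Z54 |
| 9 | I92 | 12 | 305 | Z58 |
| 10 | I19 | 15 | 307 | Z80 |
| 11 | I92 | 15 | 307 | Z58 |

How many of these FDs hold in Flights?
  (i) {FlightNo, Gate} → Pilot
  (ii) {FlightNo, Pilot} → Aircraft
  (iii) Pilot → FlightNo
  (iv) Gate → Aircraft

(i) {FlightNo, Gate} → Pilot: (FlightNo=I97, Gate=15): rows 1, 2, 6, 7 → Pilot takes values {Z66, Z60} — violation; (FlightNo=I92, Gate=12): rows 4, 9 → Pilot takes values {Z54, Z58} — violation — fails.
(ii) {FlightNo, Pilot} → Aircraft: (FlightNo=I92, Pilot=Z54): rows 4, 5, 8 → Aircraft takes values {305, 307} — violation; (FlightNo=I92, Pilot=Z58): rows 9, 11 → Aircraft takes values {305, 307} — violation — fails.
(iii) Pilot → FlightNo: every LHS value maps to a single RHS value — holds.
(iv) Gate → Aircraft: every LHS value maps to a single RHS value — holds.
2 of the 4 dependencies hold.

2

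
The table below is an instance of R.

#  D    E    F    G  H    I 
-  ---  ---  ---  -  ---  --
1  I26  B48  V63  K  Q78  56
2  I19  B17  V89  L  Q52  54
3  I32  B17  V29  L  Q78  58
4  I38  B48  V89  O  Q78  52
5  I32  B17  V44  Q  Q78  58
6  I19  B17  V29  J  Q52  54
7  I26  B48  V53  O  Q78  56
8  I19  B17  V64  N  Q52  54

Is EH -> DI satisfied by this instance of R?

No

(E=B48, H=Q78): rows 1, 4, 7 → {D,I} takes values {(I26, 56), (I38, 52)} — violation
(E=B17, H=Q52): rows 2, 6, 8 → {D,I} = (I19, 54), (I19, 54), (I19, 54) ✓
(E=B17, H=Q78): rows 3, 5 → {D,I} = (I32, 58), (I32, 58) ✓
Two rows agree on EH but differ on DI, so EH -> DI does not hold.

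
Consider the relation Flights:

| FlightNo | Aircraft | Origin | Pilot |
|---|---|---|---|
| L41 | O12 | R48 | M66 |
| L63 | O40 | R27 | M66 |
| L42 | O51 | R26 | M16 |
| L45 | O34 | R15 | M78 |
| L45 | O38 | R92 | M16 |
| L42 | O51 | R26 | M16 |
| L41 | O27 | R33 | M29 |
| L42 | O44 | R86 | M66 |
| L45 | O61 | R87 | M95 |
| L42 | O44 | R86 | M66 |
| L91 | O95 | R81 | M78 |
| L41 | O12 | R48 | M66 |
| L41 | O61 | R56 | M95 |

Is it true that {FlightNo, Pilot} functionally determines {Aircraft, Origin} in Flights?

Yes

(FlightNo=L41, Pilot=M66): 2 rows → {Aircraft,Origin} = (O12, R48), (O12, R48) ✓
(FlightNo=L63, Pilot=M66): 1 row → {Aircraft,Origin} = (O40, R27) ✓
(FlightNo=L42, Pilot=M16): 2 rows → {Aircraft,Origin} = (O51, R26), (O51, R26) ✓
(FlightNo=L45, Pilot=M78): 1 row → {Aircraft,Origin} = (O34, R15) ✓
(FlightNo=L45, Pilot=M16): 1 row → {Aircraft,Origin} = (O38, R92) ✓
(FlightNo=L41, Pilot=M29): 1 row → {Aircraft,Origin} = (O27, R33) ✓
(FlightNo=L42, Pilot=M66): 2 rows → {Aircraft,Origin} = (O44, R86), (O44, R86) ✓
(FlightNo=L45, Pilot=M95): 1 row → {Aircraft,Origin} = (O61, R87) ✓
(FlightNo=L91, Pilot=M78): 1 row → {Aircraft,Origin} = (O95, R81) ✓
(FlightNo=L41, Pilot=M95): 1 row → {Aircraft,Origin} = (O61, R56) ✓
Every {FlightNo, Pilot} value is associated with a single {Aircraft, Origin} value, so {FlightNo, Pilot} → {Aircraft, Origin} holds.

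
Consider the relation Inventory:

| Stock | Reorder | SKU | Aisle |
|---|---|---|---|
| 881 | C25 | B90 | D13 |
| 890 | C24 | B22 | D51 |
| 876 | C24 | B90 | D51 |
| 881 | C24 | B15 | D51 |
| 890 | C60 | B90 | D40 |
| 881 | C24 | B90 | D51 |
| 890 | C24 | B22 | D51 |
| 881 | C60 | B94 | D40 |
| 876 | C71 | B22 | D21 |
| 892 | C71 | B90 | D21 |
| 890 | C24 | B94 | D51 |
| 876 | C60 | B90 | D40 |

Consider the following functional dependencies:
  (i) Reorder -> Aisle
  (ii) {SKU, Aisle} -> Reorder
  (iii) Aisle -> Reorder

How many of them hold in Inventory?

3

(i) Reorder -> Aisle: every LHS value maps to a single RHS value — holds.
(ii) {SKU, Aisle} -> Reorder: every LHS value maps to a single RHS value — holds.
(iii) Aisle -> Reorder: every LHS value maps to a single RHS value — holds.
3 of the 3 dependencies hold.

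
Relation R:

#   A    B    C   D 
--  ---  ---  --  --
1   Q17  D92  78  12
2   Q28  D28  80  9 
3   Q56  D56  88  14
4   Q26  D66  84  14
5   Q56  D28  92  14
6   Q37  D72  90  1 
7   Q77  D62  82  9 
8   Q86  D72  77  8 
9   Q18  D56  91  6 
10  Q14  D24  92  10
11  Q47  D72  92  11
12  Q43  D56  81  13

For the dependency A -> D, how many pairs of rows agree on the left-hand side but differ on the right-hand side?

A=Q56: all 2 rows agree on D — 0 pairs.

0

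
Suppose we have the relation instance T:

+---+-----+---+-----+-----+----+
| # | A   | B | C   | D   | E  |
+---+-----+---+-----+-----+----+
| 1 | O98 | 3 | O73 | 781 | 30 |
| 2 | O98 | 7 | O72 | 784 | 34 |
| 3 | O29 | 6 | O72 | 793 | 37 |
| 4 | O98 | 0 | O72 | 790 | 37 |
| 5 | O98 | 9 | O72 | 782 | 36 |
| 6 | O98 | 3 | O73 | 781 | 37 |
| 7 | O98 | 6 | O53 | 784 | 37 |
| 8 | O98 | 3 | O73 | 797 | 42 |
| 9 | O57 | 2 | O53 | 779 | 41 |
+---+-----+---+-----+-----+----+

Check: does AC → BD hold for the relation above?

No

(A=O98, C=O73): rows 1, 6, 8 → {B,D} takes values {(3, 781), (3, 797)} — violation
(A=O98, C=O72): rows 2, 4, 5 → {B,D} takes values {(7, 784), (0, 790), (9, 782)} — violation
(A=O29, C=O72): row 3 → {B,D} = (6, 793) ✓
(A=O98, C=O53): row 7 → {B,D} = (6, 784) ✓
(A=O57, C=O53): row 9 → {B,D} = (2, 779) ✓
Two rows agree on AC but differ on BD, so AC → BD does not hold.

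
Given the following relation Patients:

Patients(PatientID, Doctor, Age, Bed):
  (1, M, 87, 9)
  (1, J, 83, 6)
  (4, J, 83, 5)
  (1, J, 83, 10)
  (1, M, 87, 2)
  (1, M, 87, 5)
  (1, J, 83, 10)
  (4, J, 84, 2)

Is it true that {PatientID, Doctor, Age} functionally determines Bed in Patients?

No

(PatientID=1, Doctor=M, Age=87): 3 rows → Bed takes values {9, 2, 5} — violation
(PatientID=1, Doctor=J, Age=83): 3 rows → Bed takes values {6, 10} — violation
(PatientID=4, Doctor=J, Age=83): 1 row → Bed = 5 ✓
(PatientID=4, Doctor=J, Age=84): 1 row → Bed = 2 ✓
Two rows agree on {PatientID, Doctor, Age} but differ on Bed, so {PatientID, Doctor, Age} → Bed does not hold.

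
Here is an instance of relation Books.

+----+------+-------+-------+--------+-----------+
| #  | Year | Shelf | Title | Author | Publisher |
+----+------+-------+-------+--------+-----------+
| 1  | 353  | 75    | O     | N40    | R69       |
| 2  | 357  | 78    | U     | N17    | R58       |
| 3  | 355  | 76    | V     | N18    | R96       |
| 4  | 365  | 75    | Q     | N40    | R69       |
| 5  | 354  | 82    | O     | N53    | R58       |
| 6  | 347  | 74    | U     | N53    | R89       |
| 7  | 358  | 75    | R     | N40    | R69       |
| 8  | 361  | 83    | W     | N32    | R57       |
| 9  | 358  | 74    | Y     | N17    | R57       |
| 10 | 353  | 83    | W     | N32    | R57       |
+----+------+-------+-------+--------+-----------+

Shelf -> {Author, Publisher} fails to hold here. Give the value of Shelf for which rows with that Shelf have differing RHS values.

Shelf=75: rows 1, 4, 7 → {Author,Publisher} = (N40, R69), (N40, R69), (N40, R69) ✓
Shelf=78: row 2 → {Author,Publisher} = (N17, R58) ✓
Shelf=76: row 3 → {Author,Publisher} = (N18, R96) ✓
Shelf=82: row 5 → {Author,Publisher} = (N53, R58) ✓
Shelf=74: rows 6, 9 → {Author,Publisher} takes values {(N53, R89), (N17, R57)} — violation
Shelf=83: rows 8, 10 → {Author,Publisher} = (N32, R57), (N32, R57) ✓
The only Shelf value with inconsistent RHS is Shelf=74.

74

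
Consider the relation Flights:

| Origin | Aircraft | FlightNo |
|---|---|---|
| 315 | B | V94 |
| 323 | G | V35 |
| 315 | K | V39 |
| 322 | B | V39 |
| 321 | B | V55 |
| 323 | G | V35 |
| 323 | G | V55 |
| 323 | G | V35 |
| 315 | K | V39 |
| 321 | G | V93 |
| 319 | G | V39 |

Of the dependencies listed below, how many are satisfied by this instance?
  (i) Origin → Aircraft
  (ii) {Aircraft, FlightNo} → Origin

1

(i) Origin → Aircraft: Origin=315: 3 rows → Aircraft takes values {B, K} — violation; Origin=321: 2 rows → Aircraft takes values {B, G} — violation — fails.
(ii) {Aircraft, FlightNo} → Origin: every LHS value maps to a single RHS value — holds.
1 of the 2 dependencies holds.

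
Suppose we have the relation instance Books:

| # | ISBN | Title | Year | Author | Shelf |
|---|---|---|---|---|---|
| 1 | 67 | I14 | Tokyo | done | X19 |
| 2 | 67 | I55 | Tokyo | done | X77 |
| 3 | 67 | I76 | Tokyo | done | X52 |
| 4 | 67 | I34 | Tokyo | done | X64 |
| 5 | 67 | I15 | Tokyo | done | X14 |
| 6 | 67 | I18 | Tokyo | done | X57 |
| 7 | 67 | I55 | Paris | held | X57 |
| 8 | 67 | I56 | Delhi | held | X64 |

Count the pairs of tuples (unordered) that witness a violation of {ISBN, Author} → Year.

1

(ISBN=67, Author=done): all 6 rows agree on Year — 0 pairs.
(ISBN=67, Author=held): violating pairs (7,8) — 1 pair.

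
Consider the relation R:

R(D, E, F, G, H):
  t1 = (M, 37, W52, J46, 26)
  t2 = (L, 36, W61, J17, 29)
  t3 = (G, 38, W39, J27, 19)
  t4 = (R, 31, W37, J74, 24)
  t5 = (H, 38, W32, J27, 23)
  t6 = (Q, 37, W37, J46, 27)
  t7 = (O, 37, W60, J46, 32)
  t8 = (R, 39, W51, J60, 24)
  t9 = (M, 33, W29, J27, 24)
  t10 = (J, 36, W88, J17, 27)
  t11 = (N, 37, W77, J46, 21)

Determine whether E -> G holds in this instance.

E=37: rows 1, 6, 7, 11 → G = J46, J46, J46, J46 ✓
E=36: rows 2, 10 → G = J17, J17 ✓
E=38: rows 3, 5 → G = J27, J27 ✓
E=31: row 4 → G = J74 ✓
E=39: row 8 → G = J60 ✓
E=33: row 9 → G = J27 ✓
Every E value is associated with a single G value, so E -> G holds.

Yes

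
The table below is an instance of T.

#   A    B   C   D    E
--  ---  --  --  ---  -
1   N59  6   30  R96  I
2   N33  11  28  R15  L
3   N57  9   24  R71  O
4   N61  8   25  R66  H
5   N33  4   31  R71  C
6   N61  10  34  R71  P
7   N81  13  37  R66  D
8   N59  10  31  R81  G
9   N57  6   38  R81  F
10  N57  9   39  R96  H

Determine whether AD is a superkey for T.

All 10 rows have distinct AD values, so AD → (all attributes) holds and AD is a superkey.

Yes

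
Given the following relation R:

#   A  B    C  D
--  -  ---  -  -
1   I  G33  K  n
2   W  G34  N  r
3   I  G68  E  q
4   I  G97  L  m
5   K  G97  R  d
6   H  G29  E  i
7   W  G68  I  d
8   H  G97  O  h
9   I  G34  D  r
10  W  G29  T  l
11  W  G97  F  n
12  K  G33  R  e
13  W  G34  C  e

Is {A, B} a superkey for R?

Rows 2 and 13 have the same {A, B} value (A=W, B=G34) but are distinct tuples, so {A, B} does not determine every attribute — not a superkey.

No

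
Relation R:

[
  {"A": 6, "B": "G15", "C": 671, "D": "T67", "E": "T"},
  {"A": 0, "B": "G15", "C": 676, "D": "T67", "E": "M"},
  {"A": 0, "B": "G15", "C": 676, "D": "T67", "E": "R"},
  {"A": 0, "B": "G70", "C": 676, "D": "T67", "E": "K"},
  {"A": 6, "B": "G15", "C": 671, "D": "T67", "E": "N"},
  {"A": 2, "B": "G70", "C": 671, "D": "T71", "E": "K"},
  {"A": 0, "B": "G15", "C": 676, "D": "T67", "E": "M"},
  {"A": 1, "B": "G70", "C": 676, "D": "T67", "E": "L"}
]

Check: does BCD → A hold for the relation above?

No

(B=G15, C=671, D=T67): 2 rows → A = 6, 6 ✓
(B=G15, C=676, D=T67): 3 rows → A = 0, 0, 0 ✓
(B=G70, C=676, D=T67): 2 rows → A takes values {0, 1} — violation
(B=G70, C=671, D=T71): 1 row → A = 2 ✓
Two rows agree on BCD but differ on A, so BCD → A does not hold.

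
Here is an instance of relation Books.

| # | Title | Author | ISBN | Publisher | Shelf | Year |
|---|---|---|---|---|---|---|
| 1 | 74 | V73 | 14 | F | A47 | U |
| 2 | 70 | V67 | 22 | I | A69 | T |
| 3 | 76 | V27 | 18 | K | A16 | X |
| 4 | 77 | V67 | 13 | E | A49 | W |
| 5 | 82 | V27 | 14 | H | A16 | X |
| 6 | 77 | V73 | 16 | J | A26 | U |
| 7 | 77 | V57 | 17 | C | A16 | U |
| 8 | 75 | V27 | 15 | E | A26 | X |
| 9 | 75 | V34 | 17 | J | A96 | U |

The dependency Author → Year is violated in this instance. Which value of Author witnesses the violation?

V67

Author=V73: rows 1, 6 → Year = U, U ✓
Author=V67: rows 2, 4 → Year takes values {T, W} — violation
Author=V27: rows 3, 5, 8 → Year = X, X, X ✓
Author=V57: row 7 → Year = U ✓
Author=V34: row 9 → Year = U ✓
The only Author value with inconsistent Year is Author=V67.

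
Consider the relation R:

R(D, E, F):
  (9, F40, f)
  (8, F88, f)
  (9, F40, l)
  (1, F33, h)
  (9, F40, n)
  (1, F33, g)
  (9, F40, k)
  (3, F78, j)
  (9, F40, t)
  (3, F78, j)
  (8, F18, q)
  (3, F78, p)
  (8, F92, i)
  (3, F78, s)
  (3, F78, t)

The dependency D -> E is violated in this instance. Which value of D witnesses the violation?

D=9: 5 rows → E = F40, F40, F40, F40, F40 ✓
D=8: 3 rows → E takes values {F88, F18, F92} — violation
D=1: 2 rows → E = F33, F33 ✓
D=3: 5 rows → E = F78, F78, F78, F78, F78 ✓
The only D value with inconsistent E is D=8.

8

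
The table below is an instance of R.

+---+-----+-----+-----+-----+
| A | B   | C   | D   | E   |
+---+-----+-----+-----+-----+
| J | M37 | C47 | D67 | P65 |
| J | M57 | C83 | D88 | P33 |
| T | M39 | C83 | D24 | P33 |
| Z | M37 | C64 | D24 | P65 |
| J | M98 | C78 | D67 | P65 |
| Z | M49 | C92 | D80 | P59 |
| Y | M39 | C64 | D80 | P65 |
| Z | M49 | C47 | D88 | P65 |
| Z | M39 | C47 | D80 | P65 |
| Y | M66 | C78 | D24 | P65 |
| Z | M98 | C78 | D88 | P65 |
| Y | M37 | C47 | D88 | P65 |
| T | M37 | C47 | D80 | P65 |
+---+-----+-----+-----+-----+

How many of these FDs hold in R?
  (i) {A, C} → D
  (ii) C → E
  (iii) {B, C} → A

(i) {A, C} → D: (A=Z, C=C47): 2 rows → D takes values {D88, D80} — violation — fails.
(ii) C → E: every LHS value maps to a single RHS value — holds.
(iii) {B, C} → A: (B=M37, C=C47): 3 rows → A takes values {J, Y, T} — violation; (B=M98, C=C78): 2 rows → A takes values {J, Z} — violation — fails.
1 of the 3 dependencies holds.

1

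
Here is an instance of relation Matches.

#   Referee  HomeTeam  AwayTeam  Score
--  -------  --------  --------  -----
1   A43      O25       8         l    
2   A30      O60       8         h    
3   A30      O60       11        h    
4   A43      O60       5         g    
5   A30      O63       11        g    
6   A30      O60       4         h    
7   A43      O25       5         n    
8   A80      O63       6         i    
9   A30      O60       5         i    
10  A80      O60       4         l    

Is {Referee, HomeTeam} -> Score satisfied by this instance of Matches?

(Referee=A43, HomeTeam=O25): rows 1, 7 → Score takes values {l, n} — violation
(Referee=A30, HomeTeam=O60): rows 2, 3, 6, 9 → Score takes values {h, i} — violation
(Referee=A43, HomeTeam=O60): row 4 → Score = g ✓
(Referee=A30, HomeTeam=O63): row 5 → Score = g ✓
(Referee=A80, HomeTeam=O63): row 8 → Score = i ✓
(Referee=A80, HomeTeam=O60): row 10 → Score = l ✓
Two rows agree on {Referee, HomeTeam} but differ on Score, so {Referee, HomeTeam} -> Score does not hold.

No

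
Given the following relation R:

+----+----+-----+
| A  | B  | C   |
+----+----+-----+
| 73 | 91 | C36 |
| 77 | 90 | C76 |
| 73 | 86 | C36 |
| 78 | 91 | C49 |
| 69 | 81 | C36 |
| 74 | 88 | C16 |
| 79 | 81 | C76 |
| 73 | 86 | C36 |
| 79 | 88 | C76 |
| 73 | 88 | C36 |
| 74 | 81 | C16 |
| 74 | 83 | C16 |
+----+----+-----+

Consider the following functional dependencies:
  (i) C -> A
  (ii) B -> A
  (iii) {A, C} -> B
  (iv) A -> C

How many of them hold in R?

1

(i) C -> A: C=C36: 5 rows → A takes values {73, 69} — violation; C=C76: 3 rows → A takes values {77, 79} — violation — fails.
(ii) B -> A: B=91: 2 rows → A takes values {73, 78} — violation; B=81: 3 rows → A takes values {69, 79, 74} — violation; B=88: 3 rows → A takes values {74, 79, 73} — violation — fails.
(iii) {A, C} -> B: (A=73, C=C36): 4 rows → B takes values {91, 86, 88} — violation; (A=74, C=C16): 3 rows → B takes values {88, 81, 83} — violation; (A=79, C=C76): 2 rows → B takes values {81, 88} — violation — fails.
(iv) A -> C: every LHS value maps to a single RHS value — holds.
1 of the 4 dependencies holds.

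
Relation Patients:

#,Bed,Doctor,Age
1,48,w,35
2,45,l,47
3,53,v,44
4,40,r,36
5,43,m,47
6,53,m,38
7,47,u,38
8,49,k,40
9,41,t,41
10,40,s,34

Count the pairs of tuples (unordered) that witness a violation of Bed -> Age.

Bed=53: violating pairs (3,6) — 1 pair.
Bed=40: violating pairs (4,10) — 1 pair.

2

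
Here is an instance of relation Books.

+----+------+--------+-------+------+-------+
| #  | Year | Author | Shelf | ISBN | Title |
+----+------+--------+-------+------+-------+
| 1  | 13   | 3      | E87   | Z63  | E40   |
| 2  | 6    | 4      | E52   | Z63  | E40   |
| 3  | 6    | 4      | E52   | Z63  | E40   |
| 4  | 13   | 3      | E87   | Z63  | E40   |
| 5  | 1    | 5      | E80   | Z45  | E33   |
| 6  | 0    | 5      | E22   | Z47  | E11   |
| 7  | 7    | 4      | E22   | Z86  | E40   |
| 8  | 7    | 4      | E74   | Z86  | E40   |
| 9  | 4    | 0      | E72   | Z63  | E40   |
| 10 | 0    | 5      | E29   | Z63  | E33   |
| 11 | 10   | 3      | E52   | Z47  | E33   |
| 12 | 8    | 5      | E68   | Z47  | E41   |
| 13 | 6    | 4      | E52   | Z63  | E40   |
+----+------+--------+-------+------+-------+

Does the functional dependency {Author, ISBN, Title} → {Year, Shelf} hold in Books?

No

(Author=3, ISBN=Z63, Title=E40): rows 1, 4 → {Year,Shelf} = (13, E87), (13, E87) ✓
(Author=4, ISBN=Z63, Title=E40): rows 2, 3, 13 → {Year,Shelf} = (6, E52), (6, E52), (6, E52) ✓
(Author=5, ISBN=Z45, Title=E33): row 5 → {Year,Shelf} = (1, E80) ✓
(Author=5, ISBN=Z47, Title=E11): row 6 → {Year,Shelf} = (0, E22) ✓
(Author=4, ISBN=Z86, Title=E40): rows 7, 8 → {Year,Shelf} takes values {(7, E22), (7, E74)} — violation
(Author=0, ISBN=Z63, Title=E40): row 9 → {Year,Shelf} = (4, E72) ✓
(Author=5, ISBN=Z63, Title=E33): row 10 → {Year,Shelf} = (0, E29) ✓
(Author=3, ISBN=Z47, Title=E33): row 11 → {Year,Shelf} = (10, E52) ✓
(Author=5, ISBN=Z47, Title=E41): row 12 → {Year,Shelf} = (8, E68) ✓
Two rows agree on {Author, ISBN, Title} but differ on {Year, Shelf}, so {Author, ISBN, Title} → {Year, Shelf} does not hold.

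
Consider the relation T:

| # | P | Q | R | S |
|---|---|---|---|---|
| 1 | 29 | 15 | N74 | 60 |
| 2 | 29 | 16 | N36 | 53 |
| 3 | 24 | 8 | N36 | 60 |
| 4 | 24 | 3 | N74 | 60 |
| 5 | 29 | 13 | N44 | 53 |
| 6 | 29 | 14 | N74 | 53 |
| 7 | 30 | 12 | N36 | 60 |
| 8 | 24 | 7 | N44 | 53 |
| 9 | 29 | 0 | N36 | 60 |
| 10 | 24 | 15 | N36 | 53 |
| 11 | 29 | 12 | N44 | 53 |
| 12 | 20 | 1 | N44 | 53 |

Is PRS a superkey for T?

Rows 5 and 11 have the same PRS value (P=29, R=N44, S=53) but are distinct tuples, so PRS does not determine every attribute — not a superkey.

No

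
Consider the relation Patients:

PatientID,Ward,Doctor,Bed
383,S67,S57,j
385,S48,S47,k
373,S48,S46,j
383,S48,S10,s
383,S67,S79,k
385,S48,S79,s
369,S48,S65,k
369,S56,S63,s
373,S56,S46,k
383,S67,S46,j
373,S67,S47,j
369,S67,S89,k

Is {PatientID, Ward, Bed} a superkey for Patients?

Two distinct rows share (PatientID=383, Ward=S67, Bed=j), so {PatientID, Ward, Bed} does not determine every attribute — not a superkey.

No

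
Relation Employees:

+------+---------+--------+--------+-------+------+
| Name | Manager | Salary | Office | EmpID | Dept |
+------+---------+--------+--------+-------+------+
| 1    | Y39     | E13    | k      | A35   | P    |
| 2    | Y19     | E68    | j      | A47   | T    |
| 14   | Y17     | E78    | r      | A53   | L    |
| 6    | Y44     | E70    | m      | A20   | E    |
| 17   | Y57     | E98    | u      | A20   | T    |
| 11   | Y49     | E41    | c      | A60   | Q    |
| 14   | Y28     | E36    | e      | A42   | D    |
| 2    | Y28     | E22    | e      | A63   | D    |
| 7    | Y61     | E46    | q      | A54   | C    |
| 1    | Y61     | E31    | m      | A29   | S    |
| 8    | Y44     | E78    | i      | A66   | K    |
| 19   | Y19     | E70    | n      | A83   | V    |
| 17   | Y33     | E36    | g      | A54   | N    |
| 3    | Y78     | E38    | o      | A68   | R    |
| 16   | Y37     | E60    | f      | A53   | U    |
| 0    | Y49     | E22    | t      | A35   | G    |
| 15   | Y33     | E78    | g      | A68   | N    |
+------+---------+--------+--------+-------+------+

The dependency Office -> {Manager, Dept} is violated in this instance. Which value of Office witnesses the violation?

Office=k: 1 row → {Manager,Dept} = (Y39, P) ✓
Office=j: 1 row → {Manager,Dept} = (Y19, T) ✓
Office=r: 1 row → {Manager,Dept} = (Y17, L) ✓
Office=m: 2 rows → {Manager,Dept} takes values {(Y44, E), (Y61, S)} — violation
Office=u: 1 row → {Manager,Dept} = (Y57, T) ✓
Office=c: 1 row → {Manager,Dept} = (Y49, Q) ✓
Office=e: 2 rows → {Manager,Dept} = (Y28, D), (Y28, D) ✓
Office=q: 1 row → {Manager,Dept} = (Y61, C) ✓
Office=i: 1 row → {Manager,Dept} = (Y44, K) ✓
Office=n: 1 row → {Manager,Dept} = (Y19, V) ✓
Office=g: 2 rows → {Manager,Dept} = (Y33, N), (Y33, N) ✓
Office=o: 1 row → {Manager,Dept} = (Y78, R) ✓
Office=f: 1 row → {Manager,Dept} = (Y37, U) ✓
Office=t: 1 row → {Manager,Dept} = (Y49, G) ✓
The only Office value with inconsistent RHS is Office=m.

m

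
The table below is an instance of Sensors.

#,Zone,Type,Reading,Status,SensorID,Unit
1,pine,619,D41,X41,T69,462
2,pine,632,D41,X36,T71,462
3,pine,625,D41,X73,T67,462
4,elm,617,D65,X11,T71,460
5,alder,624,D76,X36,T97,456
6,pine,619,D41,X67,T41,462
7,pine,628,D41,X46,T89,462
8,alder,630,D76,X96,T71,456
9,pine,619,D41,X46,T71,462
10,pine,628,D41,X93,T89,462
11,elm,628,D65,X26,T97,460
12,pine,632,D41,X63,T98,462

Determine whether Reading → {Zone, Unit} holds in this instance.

Yes

Reading=D41: rows 1, 2, 3, 6, 7, 9, 10, 12 → {Zone,Unit} = (pine, 462), (pine, 462), (pine, 462), (pine, 462), (pine, 462), (pine, 462), (pine, 462), (pine, 462) ✓
Reading=D65: rows 4, 11 → {Zone,Unit} = (elm, 460), (elm, 460) ✓
Reading=D76: rows 5, 8 → {Zone,Unit} = (alder, 456), (alder, 456) ✓
Every Reading value is associated with a single {Zone, Unit} value, so Reading → {Zone, Unit} holds.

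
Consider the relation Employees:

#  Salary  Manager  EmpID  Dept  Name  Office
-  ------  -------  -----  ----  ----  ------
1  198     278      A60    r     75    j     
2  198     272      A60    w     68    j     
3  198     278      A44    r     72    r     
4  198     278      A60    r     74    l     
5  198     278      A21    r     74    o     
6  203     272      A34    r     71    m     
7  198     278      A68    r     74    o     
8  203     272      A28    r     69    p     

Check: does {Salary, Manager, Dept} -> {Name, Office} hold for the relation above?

(Salary=198, Manager=278, Dept=r): rows 1, 3, 4, 5, 7 → {Name,Office} takes values {(75, j), (72, r), (74, l), (74, o)} — violation
(Salary=198, Manager=272, Dept=w): row 2 → {Name,Office} = (68, j) ✓
(Salary=203, Manager=272, Dept=r): rows 6, 8 → {Name,Office} takes values {(71, m), (69, p)} — violation
Two rows agree on {Salary, Manager, Dept} but differ on {Name, Office}, so {Salary, Manager, Dept} -> {Name, Office} does not hold.

No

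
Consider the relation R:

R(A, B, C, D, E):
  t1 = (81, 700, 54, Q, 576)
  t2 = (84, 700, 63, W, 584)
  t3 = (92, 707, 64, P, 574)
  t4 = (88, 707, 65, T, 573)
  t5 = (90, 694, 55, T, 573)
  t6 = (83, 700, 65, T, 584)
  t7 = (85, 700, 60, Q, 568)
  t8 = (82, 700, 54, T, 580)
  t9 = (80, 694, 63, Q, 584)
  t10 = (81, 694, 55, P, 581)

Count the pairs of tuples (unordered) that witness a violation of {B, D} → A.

(B=700, D=Q): violating pairs (1,7) — 1 pair.
(B=700, D=T): violating pairs (6,8) — 1 pair.

2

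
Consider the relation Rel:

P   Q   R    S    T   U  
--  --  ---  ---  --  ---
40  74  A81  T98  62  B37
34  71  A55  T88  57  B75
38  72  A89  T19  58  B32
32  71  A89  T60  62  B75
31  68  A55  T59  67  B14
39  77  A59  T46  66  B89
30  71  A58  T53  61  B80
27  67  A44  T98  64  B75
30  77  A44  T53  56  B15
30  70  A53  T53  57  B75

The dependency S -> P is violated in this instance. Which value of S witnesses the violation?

S=T98: 2 rows → P takes values {40, 27} — violation
S=T88: 1 row → P = 34 ✓
S=T19: 1 row → P = 38 ✓
S=T60: 1 row → P = 32 ✓
S=T59: 1 row → P = 31 ✓
S=T46: 1 row → P = 39 ✓
S=T53: 3 rows → P = 30, 30, 30 ✓
The only S value with inconsistent P is S=T98.

T98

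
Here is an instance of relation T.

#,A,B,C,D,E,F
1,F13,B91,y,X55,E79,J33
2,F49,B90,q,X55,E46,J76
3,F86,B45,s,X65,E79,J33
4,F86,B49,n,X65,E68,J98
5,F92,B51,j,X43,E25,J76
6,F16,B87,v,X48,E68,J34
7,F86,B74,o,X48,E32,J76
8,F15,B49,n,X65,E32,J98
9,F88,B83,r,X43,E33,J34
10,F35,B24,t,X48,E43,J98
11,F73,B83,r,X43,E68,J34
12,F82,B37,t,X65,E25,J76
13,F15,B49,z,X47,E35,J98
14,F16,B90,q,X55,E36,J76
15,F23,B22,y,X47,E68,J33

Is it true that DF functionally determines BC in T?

Yes

(D=X55, F=J33): row 1 → {B,C} = (B91, y) ✓
(D=X55, F=J76): rows 2, 14 → {B,C} = (B90, q), (B90, q) ✓
(D=X65, F=J33): row 3 → {B,C} = (B45, s) ✓
(D=X65, F=J98): rows 4, 8 → {B,C} = (B49, n), (B49, n) ✓
(D=X43, F=J76): row 5 → {B,C} = (B51, j) ✓
(D=X48, F=J34): row 6 → {B,C} = (B87, v) ✓
(D=X48, F=J76): row 7 → {B,C} = (B74, o) ✓
(D=X43, F=J34): rows 9, 11 → {B,C} = (B83, r), (B83, r) ✓
(D=X48, F=J98): row 10 → {B,C} = (B24, t) ✓
(D=X65, F=J76): row 12 → {B,C} = (B37, t) ✓
(D=X47, F=J98): row 13 → {B,C} = (B49, z) ✓
(D=X47, F=J33): row 15 → {B,C} = (B22, y) ✓
Every DF value is associated with a single BC value, so DF -> BC holds.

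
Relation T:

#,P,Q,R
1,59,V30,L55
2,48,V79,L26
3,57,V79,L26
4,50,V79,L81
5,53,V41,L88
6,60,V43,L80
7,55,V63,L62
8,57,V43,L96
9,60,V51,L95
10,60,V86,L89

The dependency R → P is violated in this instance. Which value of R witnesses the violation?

L26

R=L55: row 1 → P = 59 ✓
R=L26: rows 2, 3 → P takes values {48, 57} — violation
R=L81: row 4 → P = 50 ✓
R=L88: row 5 → P = 53 ✓
R=L80: row 6 → P = 60 ✓
R=L62: row 7 → P = 55 ✓
R=L96: row 8 → P = 57 ✓
R=L95: row 9 → P = 60 ✓
R=L89: row 10 → P = 60 ✓
The only R value with inconsistent P is R=L26.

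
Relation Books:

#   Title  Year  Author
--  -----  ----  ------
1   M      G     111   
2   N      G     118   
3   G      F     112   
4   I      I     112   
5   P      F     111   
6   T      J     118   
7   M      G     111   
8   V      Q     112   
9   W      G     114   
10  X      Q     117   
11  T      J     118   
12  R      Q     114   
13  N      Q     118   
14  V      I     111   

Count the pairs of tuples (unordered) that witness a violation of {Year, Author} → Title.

(Year=G, Author=111): all 2 rows agree on Title — 0 pairs.
(Year=J, Author=118): all 2 rows agree on Title — 0 pairs.

0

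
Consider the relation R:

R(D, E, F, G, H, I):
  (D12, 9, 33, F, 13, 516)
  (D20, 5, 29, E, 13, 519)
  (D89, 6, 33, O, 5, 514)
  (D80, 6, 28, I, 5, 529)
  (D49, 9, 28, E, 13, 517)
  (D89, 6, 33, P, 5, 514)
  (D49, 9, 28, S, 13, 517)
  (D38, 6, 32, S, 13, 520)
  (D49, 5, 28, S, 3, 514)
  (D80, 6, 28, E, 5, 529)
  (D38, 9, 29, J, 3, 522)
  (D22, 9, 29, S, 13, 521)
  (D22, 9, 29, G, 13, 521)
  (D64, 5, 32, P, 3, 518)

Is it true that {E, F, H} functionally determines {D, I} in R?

(E=9, F=33, H=13): 1 row → {D,I} = (D12, 516) ✓
(E=5, F=29, H=13): 1 row → {D,I} = (D20, 519) ✓
(E=6, F=33, H=5): 2 rows → {D,I} = (D89, 514), (D89, 514) ✓
(E=6, F=28, H=5): 2 rows → {D,I} = (D80, 529), (D80, 529) ✓
(E=9, F=28, H=13): 2 rows → {D,I} = (D49, 517), (D49, 517) ✓
(E=6, F=32, H=13): 1 row → {D,I} = (D38, 520) ✓
(E=5, F=28, H=3): 1 row → {D,I} = (D49, 514) ✓
(E=9, F=29, H=3): 1 row → {D,I} = (D38, 522) ✓
(E=9, F=29, H=13): 2 rows → {D,I} = (D22, 521), (D22, 521) ✓
(E=5, F=32, H=3): 1 row → {D,I} = (D64, 518) ✓
Every {E, F, H} value is associated with a single {D, I} value, so {E, F, H} -> {D, I} holds.

Yes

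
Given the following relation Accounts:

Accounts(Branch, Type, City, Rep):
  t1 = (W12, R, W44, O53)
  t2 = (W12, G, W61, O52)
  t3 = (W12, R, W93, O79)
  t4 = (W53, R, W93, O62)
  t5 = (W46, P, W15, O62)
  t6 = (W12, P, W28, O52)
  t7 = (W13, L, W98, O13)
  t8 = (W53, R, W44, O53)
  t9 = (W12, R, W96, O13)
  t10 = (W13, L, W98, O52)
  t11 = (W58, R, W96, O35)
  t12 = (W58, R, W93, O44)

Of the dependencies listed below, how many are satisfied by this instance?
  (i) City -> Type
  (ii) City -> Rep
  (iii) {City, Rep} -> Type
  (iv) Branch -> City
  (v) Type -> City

2

(i) City -> Type: every LHS value maps to a single RHS value — holds.
(ii) City -> Rep: City=W93: rows 3, 4, 12 → Rep takes values {O79, O62, O44} — violation; City=W98: rows 7, 10 → Rep takes values {O13, O52} — violation; City=W96: rows 9, 11 → Rep takes values {O13, O35} — violation — fails.
(iii) {City, Rep} -> Type: every LHS value maps to a single RHS value — holds.
(iv) Branch -> City: Branch=W12: rows 1, 2, 3, 6, 9 → City takes values {W44, W61, W93, W28, W96} — violation; Branch=W53: rows 4, 8 → City takes values {W93, W44} — violation; Branch=W58: rows 11, 12 → City takes values {W96, W93} — violation — fails.
(v) Type -> City: Type=R: rows 1, 3, 4, 8, 9, 11, 12 → City takes values {W44, W93, W96} — violation; Type=P: rows 5, 6 → City takes values {W15, W28} — violation — fails.
2 of the 5 dependencies hold.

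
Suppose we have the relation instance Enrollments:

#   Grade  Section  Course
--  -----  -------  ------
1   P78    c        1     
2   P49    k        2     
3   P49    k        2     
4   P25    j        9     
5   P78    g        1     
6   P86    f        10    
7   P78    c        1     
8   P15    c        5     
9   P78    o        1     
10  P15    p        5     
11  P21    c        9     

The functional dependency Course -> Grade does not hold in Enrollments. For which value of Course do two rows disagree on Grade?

Course=1: rows 1, 5, 7, 9 → Grade = P78, P78, P78, P78 ✓
Course=2: rows 2, 3 → Grade = P49, P49 ✓
Course=9: rows 4, 11 → Grade takes values {P25, P21} — violation
Course=10: row 6 → Grade = P86 ✓
Course=5: rows 8, 10 → Grade = P15, P15 ✓
The only Course value with inconsistent Grade is Course=9.

9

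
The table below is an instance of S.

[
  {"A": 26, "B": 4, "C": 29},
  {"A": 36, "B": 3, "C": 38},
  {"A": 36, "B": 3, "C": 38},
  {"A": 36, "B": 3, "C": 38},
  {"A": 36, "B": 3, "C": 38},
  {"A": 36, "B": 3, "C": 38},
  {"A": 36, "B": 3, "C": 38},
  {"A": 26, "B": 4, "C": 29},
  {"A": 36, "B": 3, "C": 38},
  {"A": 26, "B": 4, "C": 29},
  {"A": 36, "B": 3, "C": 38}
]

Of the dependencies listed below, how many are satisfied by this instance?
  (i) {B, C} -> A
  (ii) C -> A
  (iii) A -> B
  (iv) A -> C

4

(i) {B, C} -> A: every LHS value maps to a single RHS value — holds.
(ii) C -> A: every LHS value maps to a single RHS value — holds.
(iii) A -> B: every LHS value maps to a single RHS value — holds.
(iv) A -> C: every LHS value maps to a single RHS value — holds.
4 of the 4 dependencies hold.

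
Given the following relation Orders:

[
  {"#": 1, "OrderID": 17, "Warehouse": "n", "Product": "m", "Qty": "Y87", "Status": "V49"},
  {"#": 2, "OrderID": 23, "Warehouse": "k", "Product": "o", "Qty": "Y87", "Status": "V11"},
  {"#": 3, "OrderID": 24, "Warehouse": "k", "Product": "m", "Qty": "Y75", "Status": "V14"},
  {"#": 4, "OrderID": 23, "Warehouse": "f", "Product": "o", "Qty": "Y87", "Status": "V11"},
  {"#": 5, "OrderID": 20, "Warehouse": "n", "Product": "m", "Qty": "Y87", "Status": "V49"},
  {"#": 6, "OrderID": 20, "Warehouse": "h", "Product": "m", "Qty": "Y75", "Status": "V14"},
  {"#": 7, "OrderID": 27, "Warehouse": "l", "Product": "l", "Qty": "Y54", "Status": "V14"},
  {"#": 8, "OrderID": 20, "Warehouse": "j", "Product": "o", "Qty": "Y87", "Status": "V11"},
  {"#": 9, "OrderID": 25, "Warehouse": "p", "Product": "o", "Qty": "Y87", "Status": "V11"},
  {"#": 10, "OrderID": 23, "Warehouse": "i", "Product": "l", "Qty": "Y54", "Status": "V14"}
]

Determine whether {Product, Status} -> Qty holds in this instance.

Yes

(Product=m, Status=V49): rows 1, 5 → Qty = Y87, Y87 ✓
(Product=o, Status=V11): rows 2, 4, 8, 9 → Qty = Y87, Y87, Y87, Y87 ✓
(Product=m, Status=V14): rows 3, 6 → Qty = Y75, Y75 ✓
(Product=l, Status=V14): rows 7, 10 → Qty = Y54, Y54 ✓
Every {Product, Status} value is associated with a single Qty value, so {Product, Status} -> Qty holds.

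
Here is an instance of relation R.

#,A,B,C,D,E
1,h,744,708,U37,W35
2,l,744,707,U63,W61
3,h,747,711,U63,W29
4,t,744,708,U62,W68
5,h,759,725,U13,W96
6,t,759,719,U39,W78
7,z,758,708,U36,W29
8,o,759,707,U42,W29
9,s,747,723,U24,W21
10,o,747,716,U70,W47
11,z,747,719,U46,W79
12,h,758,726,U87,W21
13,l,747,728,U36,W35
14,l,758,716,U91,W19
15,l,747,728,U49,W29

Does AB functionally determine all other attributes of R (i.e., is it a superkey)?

Rows 13 and 15 have the same AB value (A=l, B=747) but are distinct tuples, so AB does not determine every attribute — not a superkey.

No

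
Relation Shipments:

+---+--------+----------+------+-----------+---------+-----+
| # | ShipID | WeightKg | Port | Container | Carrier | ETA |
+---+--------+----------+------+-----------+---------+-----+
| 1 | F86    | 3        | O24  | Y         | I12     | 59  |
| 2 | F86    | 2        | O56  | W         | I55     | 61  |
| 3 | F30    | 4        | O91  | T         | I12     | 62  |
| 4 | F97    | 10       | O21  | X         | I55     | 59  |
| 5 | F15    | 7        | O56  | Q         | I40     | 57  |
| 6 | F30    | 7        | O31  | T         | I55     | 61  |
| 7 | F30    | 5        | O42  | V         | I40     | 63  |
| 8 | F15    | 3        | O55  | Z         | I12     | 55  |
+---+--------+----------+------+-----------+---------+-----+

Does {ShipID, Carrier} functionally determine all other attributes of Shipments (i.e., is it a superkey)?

All 8 rows have distinct {ShipID, Carrier} values, so {ShipID, Carrier} → (all attributes) holds and {ShipID, Carrier} is a superkey.

Yes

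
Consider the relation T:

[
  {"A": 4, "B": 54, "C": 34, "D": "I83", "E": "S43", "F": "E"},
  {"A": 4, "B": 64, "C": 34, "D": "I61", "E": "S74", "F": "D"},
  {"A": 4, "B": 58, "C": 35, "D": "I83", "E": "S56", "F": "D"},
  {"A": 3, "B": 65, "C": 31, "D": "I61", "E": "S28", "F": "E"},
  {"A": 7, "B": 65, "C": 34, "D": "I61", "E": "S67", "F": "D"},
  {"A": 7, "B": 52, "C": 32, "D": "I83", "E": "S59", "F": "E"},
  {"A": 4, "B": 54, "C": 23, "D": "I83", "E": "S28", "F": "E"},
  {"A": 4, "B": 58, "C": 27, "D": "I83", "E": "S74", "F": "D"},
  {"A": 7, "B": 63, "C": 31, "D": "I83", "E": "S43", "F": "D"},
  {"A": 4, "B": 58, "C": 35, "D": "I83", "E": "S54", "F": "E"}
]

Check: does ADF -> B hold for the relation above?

No

(A=4, D=I83, F=E): 3 rows → B takes values {54, 58} — violation
(A=4, D=I61, F=D): 1 row → B = 64 ✓
(A=4, D=I83, F=D): 2 rows → B = 58, 58 ✓
(A=3, D=I61, F=E): 1 row → B = 65 ✓
(A=7, D=I61, F=D): 1 row → B = 65 ✓
(A=7, D=I83, F=E): 1 row → B = 52 ✓
(A=7, D=I83, F=D): 1 row → B = 63 ✓
Two rows agree on ADF but differ on B, so ADF -> B does not hold.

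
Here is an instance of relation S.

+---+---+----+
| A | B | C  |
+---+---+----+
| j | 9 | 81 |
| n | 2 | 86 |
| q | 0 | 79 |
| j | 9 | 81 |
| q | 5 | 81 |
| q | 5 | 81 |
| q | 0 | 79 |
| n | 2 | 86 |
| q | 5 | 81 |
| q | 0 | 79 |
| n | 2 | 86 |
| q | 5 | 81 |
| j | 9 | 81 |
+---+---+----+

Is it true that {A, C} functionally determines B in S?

Yes

(A=j, C=81): 3 rows → B = 9, 9, 9 ✓
(A=n, C=86): 3 rows → B = 2, 2, 2 ✓
(A=q, C=79): 3 rows → B = 0, 0, 0 ✓
(A=q, C=81): 4 rows → B = 5, 5, 5, 5 ✓
Every {A, C} value is associated with a single B value, so {A, C} → B holds.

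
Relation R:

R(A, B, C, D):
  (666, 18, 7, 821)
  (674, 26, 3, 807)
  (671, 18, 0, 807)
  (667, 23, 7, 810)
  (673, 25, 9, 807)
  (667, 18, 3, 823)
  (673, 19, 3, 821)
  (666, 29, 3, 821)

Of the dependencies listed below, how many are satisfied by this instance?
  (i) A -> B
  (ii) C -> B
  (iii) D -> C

0

(i) A -> B: A=666: 2 rows → B takes values {18, 29} — violation; A=667: 2 rows → B takes values {23, 18} — violation; A=673: 2 rows → B takes values {25, 19} — violation — fails.
(ii) C -> B: C=7: 2 rows → B takes values {18, 23} — violation; C=3: 4 rows → B takes values {26, 18, 19, 29} — violation — fails.
(iii) D -> C: D=821: 3 rows → C takes values {7, 3} — violation; D=807: 3 rows → C takes values {3, 0, 9} — violation — fails.
None of the 3 dependencies hold.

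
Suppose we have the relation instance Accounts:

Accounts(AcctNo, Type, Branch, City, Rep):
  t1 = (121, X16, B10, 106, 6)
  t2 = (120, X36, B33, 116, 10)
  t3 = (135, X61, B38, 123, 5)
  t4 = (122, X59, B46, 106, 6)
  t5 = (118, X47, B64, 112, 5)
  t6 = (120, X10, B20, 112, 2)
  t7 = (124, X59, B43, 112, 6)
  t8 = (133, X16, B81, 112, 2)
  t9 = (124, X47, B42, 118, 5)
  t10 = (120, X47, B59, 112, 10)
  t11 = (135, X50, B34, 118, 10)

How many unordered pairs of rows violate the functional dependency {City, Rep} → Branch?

2

(City=106, Rep=6): violating pairs (1,4) — 1 pair.
(City=112, Rep=2): violating pairs (6,8) — 1 pair.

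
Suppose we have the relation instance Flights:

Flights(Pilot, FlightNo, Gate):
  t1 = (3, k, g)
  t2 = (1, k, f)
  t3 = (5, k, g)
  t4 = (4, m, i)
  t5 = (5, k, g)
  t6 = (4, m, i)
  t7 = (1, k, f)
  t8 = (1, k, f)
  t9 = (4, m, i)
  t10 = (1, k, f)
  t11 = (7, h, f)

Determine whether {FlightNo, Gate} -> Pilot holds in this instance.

(FlightNo=k, Gate=g): rows 1, 3, 5 → Pilot takes values {3, 5} — violation
(FlightNo=k, Gate=f): rows 2, 7, 8, 10 → Pilot = 1, 1, 1, 1 ✓
(FlightNo=m, Gate=i): rows 4, 6, 9 → Pilot = 4, 4, 4 ✓
(FlightNo=h, Gate=f): row 11 → Pilot = 7 ✓
Two rows agree on {FlightNo, Gate} but differ on Pilot, so {FlightNo, Gate} -> Pilot does not hold.

No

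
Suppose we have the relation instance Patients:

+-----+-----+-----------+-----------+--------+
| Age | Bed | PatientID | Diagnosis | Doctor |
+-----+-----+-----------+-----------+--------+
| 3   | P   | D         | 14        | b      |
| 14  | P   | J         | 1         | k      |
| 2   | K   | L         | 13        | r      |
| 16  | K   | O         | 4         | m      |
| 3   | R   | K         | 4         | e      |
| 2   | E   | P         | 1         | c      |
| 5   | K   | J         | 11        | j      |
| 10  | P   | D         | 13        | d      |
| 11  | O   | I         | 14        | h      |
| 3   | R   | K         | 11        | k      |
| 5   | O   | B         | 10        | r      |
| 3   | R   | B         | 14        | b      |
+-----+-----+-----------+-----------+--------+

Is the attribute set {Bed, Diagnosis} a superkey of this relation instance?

All 12 rows have distinct {Bed, Diagnosis} values, so {Bed, Diagnosis} → (all attributes) holds and {Bed, Diagnosis} is a superkey.

Yes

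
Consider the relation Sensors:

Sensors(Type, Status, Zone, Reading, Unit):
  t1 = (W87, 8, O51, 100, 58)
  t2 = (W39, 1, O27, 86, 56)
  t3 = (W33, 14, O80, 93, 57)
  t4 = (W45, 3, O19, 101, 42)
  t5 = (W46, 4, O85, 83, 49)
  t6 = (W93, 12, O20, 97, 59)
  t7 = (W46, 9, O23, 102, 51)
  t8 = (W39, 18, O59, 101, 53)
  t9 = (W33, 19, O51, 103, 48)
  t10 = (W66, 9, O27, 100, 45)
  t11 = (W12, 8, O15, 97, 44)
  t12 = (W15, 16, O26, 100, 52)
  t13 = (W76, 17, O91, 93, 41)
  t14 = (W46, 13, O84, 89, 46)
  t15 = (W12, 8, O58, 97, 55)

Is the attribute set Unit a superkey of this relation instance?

All 15 rows have distinct Unit values, so Unit → (all attributes) holds and Unit is a superkey.

Yes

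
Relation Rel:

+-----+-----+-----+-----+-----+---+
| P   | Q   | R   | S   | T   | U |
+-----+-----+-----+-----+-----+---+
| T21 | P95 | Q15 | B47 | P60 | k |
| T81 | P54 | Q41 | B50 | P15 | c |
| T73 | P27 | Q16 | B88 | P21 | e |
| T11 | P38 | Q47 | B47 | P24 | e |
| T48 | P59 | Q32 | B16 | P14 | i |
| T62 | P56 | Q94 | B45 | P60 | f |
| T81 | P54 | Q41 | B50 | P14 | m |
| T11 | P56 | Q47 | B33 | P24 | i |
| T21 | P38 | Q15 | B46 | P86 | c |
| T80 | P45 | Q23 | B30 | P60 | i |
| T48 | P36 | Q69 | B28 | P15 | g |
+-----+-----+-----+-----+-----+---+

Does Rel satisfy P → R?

P=T21: 2 rows → R = Q15, Q15 ✓
P=T81: 2 rows → R = Q41, Q41 ✓
P=T73: 1 row → R = Q16 ✓
P=T11: 2 rows → R = Q47, Q47 ✓
P=T48: 2 rows → R takes values {Q32, Q69} — violation
P=T62: 1 row → R = Q94 ✓
P=T80: 1 row → R = Q23 ✓
Two rows agree on P but differ on R, so P → R does not hold.

No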